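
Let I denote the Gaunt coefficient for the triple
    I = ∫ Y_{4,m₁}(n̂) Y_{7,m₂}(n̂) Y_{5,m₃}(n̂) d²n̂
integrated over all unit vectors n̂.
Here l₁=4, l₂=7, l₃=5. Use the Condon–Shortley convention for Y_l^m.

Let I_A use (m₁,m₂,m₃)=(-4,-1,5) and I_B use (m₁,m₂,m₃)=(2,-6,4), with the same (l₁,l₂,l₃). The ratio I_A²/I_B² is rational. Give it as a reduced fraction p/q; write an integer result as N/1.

35/429

Same 4,7,5: normalisation and zero-m 3j drop out of the ratio.
A: Δ: 6! 2! 8! / 17! → 1/6126120; sum: t=6:+1/58060800 = 1/58060800; 3j²(4 7 5; -4 -1 5) = Δ·Π!·Σ² = 1/4862  (sign +1)
B: Δ: 6! 2! 8! / 17! → 1/6126120; sum: t=0:+1/7257600 t=1:−1/4838400 = -1/14515200; 3j²(4 7 5; 2 -6 4) = Δ·Π!·Σ² = 3/1190  (sign +1)
I_A²/I_B² = (1/4862)/(3/1190) = 35/429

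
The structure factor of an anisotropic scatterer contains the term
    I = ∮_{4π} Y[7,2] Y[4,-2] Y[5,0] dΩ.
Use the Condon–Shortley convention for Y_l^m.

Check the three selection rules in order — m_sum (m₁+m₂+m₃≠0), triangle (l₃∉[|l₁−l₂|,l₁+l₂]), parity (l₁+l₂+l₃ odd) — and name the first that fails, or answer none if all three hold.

none

m₁+m₂+m₃ = 2 − 2 + 0 = 0  ✓
triangle: |7−4|=3 ≤ l₃=5 ≤ 7+4=11  ✓
parity: l₁+l₂+l₃ = 16 is even  ✓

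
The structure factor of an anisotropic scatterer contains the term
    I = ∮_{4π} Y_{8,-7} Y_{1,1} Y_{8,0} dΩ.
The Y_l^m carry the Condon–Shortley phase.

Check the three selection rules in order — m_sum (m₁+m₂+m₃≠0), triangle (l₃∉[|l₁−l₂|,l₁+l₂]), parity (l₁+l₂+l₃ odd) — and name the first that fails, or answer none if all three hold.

Σmᵢ = -6  ✗
l₃∈[|l₁−l₂|,l₁+l₂]=[7,9], have l₃=8
Σlᵢ = 17 ⇒ odd

m_sum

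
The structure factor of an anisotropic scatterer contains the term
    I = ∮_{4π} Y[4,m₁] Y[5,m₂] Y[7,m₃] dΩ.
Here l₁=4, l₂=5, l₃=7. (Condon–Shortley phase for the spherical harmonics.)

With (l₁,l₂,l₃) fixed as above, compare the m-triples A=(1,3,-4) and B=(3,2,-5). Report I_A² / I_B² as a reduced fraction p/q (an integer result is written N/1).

l's match ⇒ only the (l;m) 3-j factors differ between A and B.
A: triangle coeff Δ(4,5,7) = 1/6126120; Σ_t [0,2]: t=0:+1/2903040 t=1:−1/241920 t=2:+1/345600 = -13/14515200; (3j)²=13/7140 [(4 5 7; 1 3 -4)], sign=+1
B: triangle coeff Δ(4,5,7) = 1/6126120; Σ_t [0,1]: t=0:+1/1209600 t=1:−1/1036800 = -1/7257600; (3j)²=1/2210 [(4 5 7; 3 2 -5)], sign=-1
I_A²/I_B² = (13/7140)/(1/2210) = 169/42

169/42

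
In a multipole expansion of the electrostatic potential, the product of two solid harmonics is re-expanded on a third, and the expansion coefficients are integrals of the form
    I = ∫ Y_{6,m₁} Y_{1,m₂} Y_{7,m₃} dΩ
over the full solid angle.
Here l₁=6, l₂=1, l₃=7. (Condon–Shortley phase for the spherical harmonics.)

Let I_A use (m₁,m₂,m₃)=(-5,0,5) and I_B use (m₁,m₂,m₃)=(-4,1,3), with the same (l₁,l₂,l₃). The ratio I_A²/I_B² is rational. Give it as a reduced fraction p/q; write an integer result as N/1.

l's match ⇒ only the (l;m) 3-j factors differ between A and B.
A: triangle coeff Δ(6,1,7) = 1/1365; Σ_t [0,0]: t=0:+1/39916800 = 1/39916800; (3j)²=8/455 [(6 1 7; -5 0 5)], sign=+1
B: triangle coeff Δ(6,1,7) = 1/1365; Σ_t [0,0]: t=0:+1/14515200 = 1/14515200; (3j)²=2/455 [(6 1 7; -4 1 3)], sign=+1
I_A²/I_B² = (8/455)/(2/455) = 4/1

4/1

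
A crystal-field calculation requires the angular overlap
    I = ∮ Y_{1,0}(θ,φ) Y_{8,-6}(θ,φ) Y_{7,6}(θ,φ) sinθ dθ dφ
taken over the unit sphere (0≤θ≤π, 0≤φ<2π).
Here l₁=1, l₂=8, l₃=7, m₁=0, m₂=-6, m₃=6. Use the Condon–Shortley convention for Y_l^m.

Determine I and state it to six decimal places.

m-sum 0 ✓  L=16 even ✓  7≤7≤9 ✓
Π(2lᵢ+1) = 3×17×15 = 765
triangle coeff Δ(1,8,7) = 1/2040
Σ_t [1,1]: t=1:−1/25401600 = -1/25401600
(3j)²=8/255 [(1 8 7; 0 0 0)], sign=+1
Σ_t [1,1]: t=1:−1/6227020800 = -1/6227020800
(3j)²=7/510 [(1 8 7; 0 -6 6)], sign=+1
⇒ 4πI² = 28/85
I = (+1)√(28/85/(4π)) = 0.16190663

0.161907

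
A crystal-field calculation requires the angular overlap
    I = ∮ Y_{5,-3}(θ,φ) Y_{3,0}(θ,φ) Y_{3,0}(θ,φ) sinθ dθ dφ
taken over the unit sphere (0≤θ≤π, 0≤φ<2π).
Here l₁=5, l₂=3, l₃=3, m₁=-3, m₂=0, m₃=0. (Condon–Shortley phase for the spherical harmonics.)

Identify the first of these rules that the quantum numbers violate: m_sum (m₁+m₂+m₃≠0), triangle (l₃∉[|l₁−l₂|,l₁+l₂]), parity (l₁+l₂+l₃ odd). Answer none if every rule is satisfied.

azimuthal sum: -3 + 0 + 0 = -3  ✗
2 ≤ 3 ≤ 8 (triangle on l)
L = 5 + 3 + 3 = 11 (odd)

m_sum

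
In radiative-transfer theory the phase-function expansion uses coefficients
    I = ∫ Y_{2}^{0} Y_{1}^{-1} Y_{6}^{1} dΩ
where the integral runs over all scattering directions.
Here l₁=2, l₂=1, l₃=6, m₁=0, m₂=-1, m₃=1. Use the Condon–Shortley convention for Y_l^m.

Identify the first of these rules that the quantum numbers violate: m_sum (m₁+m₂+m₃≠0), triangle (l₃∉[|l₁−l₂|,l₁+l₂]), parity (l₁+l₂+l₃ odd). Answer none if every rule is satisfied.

m₁+m₂+m₃ = 0 − 1 + 1 = 0  ✓
triangle: |2−1|=1 ≤ l₃=6 ≤ 2+1=3  ✗
parity: l₁+l₂+l₃ = 9 is odd

triangle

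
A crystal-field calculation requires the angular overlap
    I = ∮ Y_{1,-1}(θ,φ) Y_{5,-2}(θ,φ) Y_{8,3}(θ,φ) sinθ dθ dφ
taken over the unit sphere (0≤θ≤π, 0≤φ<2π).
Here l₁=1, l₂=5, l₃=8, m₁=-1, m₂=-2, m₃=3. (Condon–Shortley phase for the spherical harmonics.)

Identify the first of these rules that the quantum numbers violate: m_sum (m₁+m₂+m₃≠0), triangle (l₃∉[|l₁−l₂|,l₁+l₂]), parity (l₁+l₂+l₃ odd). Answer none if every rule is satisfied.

triangle

Σmᵢ = 0  ✓
l₃∈[|l₁−l₂|,l₁+l₂]=[4,6], have l₃=8  ✗
Σlᵢ = 14 ⇒ even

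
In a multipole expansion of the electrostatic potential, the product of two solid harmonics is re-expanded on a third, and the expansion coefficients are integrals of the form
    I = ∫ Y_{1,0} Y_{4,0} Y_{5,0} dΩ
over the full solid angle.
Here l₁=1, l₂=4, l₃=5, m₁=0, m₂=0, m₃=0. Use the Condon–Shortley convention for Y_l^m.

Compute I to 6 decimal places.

m-sum 0 ✓  L=10 even ✓  3≤5≤5 ✓
Π(2lᵢ+1) = 3×9×11 = 297
triangle coeff Δ(1,4,5) = 1/495
Σ_t [0,0]: t=0:+1/576 = 1/576
(3j)²=5/99 [(1 4 5; 0 0 0)], sign=-1
(m-triple is (0,0,0) — same symbol as above.)
⇒ 4πI² = 25/33
I = (+1)√(25/33/(4π)) = 0.24553200

0.245532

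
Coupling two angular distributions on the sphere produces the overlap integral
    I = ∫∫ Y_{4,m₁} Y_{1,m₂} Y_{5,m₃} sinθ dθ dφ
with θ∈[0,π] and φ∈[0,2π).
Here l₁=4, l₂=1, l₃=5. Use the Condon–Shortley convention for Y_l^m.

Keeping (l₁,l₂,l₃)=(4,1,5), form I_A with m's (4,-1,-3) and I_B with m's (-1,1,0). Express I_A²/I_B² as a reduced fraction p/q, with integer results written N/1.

1/10

Shared (l₁,l₂,l₃)=(4,1,5): N and (l;000)² cancel in I_A²/I_B².
A: Δ = 0!·8!·2!/11! = 1/495; Racah Σ t=0..0: t=0:+1/80640 = 1/80640; ⇒ 3j(4 1 5; 4 -1 -3)² = 1/495, sgn +1
B: Δ = 0!·8!·2!/11! = 1/495; Racah Σ t=0..0: t=0:+1/1440 = 1/1440; ⇒ 3j(4 1 5; -1 1 0)² = 2/99, sgn -1
I_A²/I_B² = (1/495)/(2/99) = 1/10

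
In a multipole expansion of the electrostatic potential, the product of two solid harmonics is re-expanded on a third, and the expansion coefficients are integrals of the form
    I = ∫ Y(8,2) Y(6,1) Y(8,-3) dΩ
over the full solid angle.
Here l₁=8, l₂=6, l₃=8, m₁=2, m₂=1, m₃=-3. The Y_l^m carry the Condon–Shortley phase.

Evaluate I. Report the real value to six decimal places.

-0.102118

Checks pass: Σm=0; 22 even; l₃=8∈[2,14].
(2·8+1)(2·6+1)(2·8+1) = 3757
Δ: 6! 10! 6! / 23! → 1/13742520792
sum: t=0:+1/41803776000 t=1:−1/435456000 t=2:+1/39813120 t=3:−1/18662400 t=4:+1/39813120 t=5:−1/435456000 t=6:+1/41803776000 = -11/1393459200
3j²(8 6 8; 0 0 0) = Δ·Π!·Σ² = 600/96577  (sign -1)
sum: t=1:−1/1244160000 t=2:+1/99532800 t=3:−1/52254720 t=4:+1/139345920 t=5:−1/2090188800 t=6:+1/313528320000 = -143/44789760000
3j²(8 6 8; 2 1 -3) = Δ·Π!·Σ² = 1001/178296  (sign +1)
combine: 4πI² = 3757·600/96577·1001/178296 = 25025/190969
take √, sign -1: I = -0.10211762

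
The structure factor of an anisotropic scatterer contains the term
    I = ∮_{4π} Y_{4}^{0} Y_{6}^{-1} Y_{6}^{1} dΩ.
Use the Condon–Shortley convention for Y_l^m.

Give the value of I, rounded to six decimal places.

-0.096546

Checks pass: Σm=0; 16 even; l₃=6∈[2,10].
(2·4+1)(2·6+1)(2·6+1) = 1521
Δ: 4! 4! 8! / 17! → 1/15315300
sum: t=0:+1/829440 t=1:−1/25920 t=2:+1/9216 t=3:−1/25920 t=4:+1/829440 = 7/207360
3j²(4 6 6; 0 0 0) = Δ·Π!·Σ² = 28/2431  (sign +1)
sum: t=0:+1/414720 t=1:−1/20736 t=2:+1/11520 t=3:−1/51840 t=4:+1/2903040 = 1/45360
3j²(4 6 6; 0 -1 1) = Δ·Π!·Σ² = 1024/153153  (sign -1)
combine: 4πI² = 1521·28/2431·1024/153153 = 4096/34969
take √, sign -1: I = -0.09654581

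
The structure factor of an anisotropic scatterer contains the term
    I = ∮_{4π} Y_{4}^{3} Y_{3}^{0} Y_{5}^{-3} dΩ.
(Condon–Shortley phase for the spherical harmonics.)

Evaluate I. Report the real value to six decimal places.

Checks pass: Σm=0; 12 even; l₃=5∈[1,7].
(2·4+1)(2·3+1)(2·5+1) = 693
Δ: 2! 6! 4! / 13! → 1/180180
sum: t=0:+1/576 t=1:−1/144 t=2:+1/576 = -1/288
3j²(4 3 5; 0 0 0) = Δ·Π!·Σ² = 20/1001  (sign +1)
sum: t=0:+1/1440 t=1:−1/2880 = 1/2880
3j²(4 3 5; 3 0 -3) = Δ·Π!·Σ² = 7/715  (sign +1)
combine: 4πI² = 693·20/1001·7/715 = 252/1859
take √, sign +1: I = 0.10386175

0.103862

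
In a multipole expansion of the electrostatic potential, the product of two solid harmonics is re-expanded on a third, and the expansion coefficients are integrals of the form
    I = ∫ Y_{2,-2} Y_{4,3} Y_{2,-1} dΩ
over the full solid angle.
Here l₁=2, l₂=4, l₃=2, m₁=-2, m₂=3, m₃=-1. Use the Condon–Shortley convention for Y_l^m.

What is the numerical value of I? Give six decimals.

-0.238414

m-sum 0 ✓  L=8 even ✓  2≤2≤6 ✓
Π(2lᵢ+1) = 5×9×5 = 225
triangle coeff Δ(2,4,2) = 1/630
Σ_t [2,2]: t=2:+1/16 = 1/16
(3j)²=2/35 [(2 4 2; 0 0 0)], sign=+1
Σ_t [4,4]: t=4:+1/144 = 1/144
(3j)²=1/18 [(2 4 2; -2 3 -1)], sign=-1
⇒ 4πI² = 5/7
I = (-1)√(5/7/(4π)) = -0.23841361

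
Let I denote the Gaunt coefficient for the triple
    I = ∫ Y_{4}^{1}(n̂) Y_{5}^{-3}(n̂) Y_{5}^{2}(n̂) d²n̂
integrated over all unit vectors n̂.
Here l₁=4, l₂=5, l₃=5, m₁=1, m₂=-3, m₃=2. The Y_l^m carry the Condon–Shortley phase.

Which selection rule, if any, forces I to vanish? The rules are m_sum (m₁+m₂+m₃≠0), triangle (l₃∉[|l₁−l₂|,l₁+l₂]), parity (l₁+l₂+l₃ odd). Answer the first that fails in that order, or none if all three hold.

none

Σmᵢ = 0  ✓
l₃∈[|l₁−l₂|,l₁+l₂]=[1,9], have l₃=5  ✓
Σlᵢ = 14 ⇒ even  ✓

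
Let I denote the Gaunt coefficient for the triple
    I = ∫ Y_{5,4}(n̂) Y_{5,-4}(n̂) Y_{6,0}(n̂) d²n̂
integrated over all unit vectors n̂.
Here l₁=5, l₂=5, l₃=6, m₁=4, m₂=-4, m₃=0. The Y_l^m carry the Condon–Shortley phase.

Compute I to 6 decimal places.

m-sum 0 ✓  L=16 even ✓  0≤6≤10 ✓
Π(2lᵢ+1) = 11×11×13 = 1573
triangle coeff Δ(5,5,6) = 1/28588560
Σ_t [0,4]: t=0:+1/345600 t=1:−1/13824 t=2:+1/5184 t=3:−1/13824 t=4:+1/345600 = 7/129600
(3j)²=80/7293 [(5 5 6; 0 0 0)], sign=+1
Σ_t [0,1]: t=0:+1/345600 t=1:−1/3110400 = 1/388800
(3j)²=192/12155 [(5 5 6; 4 -4 0)], sign=+1
⇒ 4πI² = 1024/3757
I = (+1)√(1024/3757/(4π)) = 0.14727345

0.147273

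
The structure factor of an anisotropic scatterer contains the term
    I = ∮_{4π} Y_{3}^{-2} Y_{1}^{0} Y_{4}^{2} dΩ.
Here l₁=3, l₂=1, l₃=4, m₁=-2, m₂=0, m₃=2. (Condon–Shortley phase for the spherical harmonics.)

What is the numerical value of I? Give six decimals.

Rules hold: Σm=0, L=8 even, 2≤4≤4.
N = 7·3·9 = 189
Δ = 0!·6!·2!/9! = 1/252
Racah Σ t=0..0: t=0:+1/36 = 1/36
⇒ 3j(3 1 4; 0 0 0)² = 4/63, sgn +1
Racah Σ t=0..0: t=0:+1/120 = 1/120
⇒ 3j(3 1 4; -2 0 2)² = 1/21, sgn +1
4πI² = N·(3j₀)²·(3jₘ)² = 4/7
I = +1·√(0.571429/4π) = 0.21324362

0.213244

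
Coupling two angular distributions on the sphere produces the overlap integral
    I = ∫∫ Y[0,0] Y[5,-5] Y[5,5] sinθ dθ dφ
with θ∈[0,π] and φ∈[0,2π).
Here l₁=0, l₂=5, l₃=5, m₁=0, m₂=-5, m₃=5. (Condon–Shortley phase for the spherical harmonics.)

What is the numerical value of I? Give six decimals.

-0.282095

m-sum 0 ✓  L=10 even ✓  5≤5≤5 ✓
Π(2lᵢ+1) = 1×11×11 = 121
triangle coeff Δ(0,5,5) = 1/11
Σ_t [0,0]: t=0:+1/14400 = 1/14400
(3j)²=1/11 [(0 5 5; 0 0 0)], sign=-1
Σ_t [0,0]: t=0:+1/3628800 = 1/3628800
(3j)²=1/11 [(0 5 5; 0 -5 5)], sign=+1
⇒ 4πI² = 1/1
I = (-1)√(1/1/(4π)) = -0.28209479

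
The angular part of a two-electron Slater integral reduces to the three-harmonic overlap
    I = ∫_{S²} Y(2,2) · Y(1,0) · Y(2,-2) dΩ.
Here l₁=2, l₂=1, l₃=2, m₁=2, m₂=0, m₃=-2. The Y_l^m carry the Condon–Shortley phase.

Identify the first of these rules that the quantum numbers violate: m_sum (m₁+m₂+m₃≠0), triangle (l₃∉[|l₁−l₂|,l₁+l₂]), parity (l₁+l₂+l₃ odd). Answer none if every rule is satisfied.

parity

Σmᵢ = 0  ✓
l₃∈[|l₁−l₂|,l₁+l₂]=[1,3], have l₃=2  ✓
Σlᵢ = 5 ⇒ odd  ✗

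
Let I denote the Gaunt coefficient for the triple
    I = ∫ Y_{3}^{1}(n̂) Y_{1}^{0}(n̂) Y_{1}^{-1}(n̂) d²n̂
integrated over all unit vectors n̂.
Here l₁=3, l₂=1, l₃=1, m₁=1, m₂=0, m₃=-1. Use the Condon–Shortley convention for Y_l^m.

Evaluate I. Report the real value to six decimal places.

triangle: need 2≤l₃≤4, have 1; I=0

0.000000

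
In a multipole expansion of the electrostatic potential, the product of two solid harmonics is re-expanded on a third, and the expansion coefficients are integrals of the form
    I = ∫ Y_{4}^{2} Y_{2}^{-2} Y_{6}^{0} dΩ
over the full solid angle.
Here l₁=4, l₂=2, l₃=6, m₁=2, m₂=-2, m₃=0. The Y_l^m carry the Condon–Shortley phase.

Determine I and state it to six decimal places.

Rules hold: Σm=0, L=12 even, 2≤6≤6.
N = 9·5·13 = 585
Δ = 0!·8!·4!/13! = 1/6435
Racah Σ t=0..0: t=0:+1/2304 = 1/2304
⇒ 3j(4 2 6; 0 0 0)² = 5/143, sgn +1
Racah Σ t=0..0: t=0:+1/34560 = 1/34560
⇒ 3j(4 2 6; 2 -2 0)² = 1/429, sgn +1
4πI² = N·(3j₀)²·(3jₘ)² = 75/1573
I = +1·√(0.0476796/4π) = 0.06159725

0.061597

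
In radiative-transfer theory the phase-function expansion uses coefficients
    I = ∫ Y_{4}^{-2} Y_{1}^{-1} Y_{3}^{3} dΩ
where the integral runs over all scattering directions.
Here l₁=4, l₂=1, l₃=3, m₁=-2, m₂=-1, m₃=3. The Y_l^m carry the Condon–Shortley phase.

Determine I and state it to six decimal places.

Checks pass: Σm=0; 8 even; l₃=3∈[3,5].
(2·4+1)(2·1+1)(2·3+1) = 189
Δ: 2! 6! 0! / 9! → 1/252
sum: t=1:−1/36 = -1/36
3j²(4 1 3; 0 0 0) = Δ·Π!·Σ² = 4/63  (sign +1)
sum: t=0:+1/1440 = 1/1440
3j²(4 1 3; -2 -1 3) = Δ·Π!·Σ² = 1/252  (sign +1)
combine: 4πI² = 189·4/63·1/252 = 1/21
take √, sign +1: I = 0.06155813

0.061558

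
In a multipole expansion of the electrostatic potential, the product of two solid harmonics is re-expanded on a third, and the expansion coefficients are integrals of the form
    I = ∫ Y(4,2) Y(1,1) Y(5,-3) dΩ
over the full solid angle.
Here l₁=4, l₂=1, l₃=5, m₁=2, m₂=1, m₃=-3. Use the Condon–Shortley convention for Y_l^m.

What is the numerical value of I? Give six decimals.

-0.259847

Checks pass: Σm=0; 10 even; l₃=5∈[3,5].
(2·4+1)(2·1+1)(2·5+1) = 297
Δ: 0! 8! 2! / 11! → 1/495
sum: t=0:+1/576 = 1/576
3j²(4 1 5; 0 0 0) = Δ·Π!·Σ² = 5/99  (sign -1)
sum: t=0:+1/2880 = 1/2880
3j²(4 1 5; 2 1 -3) = Δ·Π!·Σ² = 28/495  (sign +1)
combine: 4πI² = 297·5/99·28/495 = 28/33
take √, sign -1: I = -0.25984664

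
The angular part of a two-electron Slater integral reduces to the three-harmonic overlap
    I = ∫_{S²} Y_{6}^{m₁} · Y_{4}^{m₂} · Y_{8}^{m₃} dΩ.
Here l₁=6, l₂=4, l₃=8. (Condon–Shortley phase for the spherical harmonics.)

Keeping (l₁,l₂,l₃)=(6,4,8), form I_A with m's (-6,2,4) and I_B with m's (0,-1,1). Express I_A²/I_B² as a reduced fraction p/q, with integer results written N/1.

726/1225

l's match ⇒ only the (l;m) 3-j factors differ between A and B.
A: triangle coeff Δ(6,4,8) = 1/23279256; Σ_t [2,2]: t=2:+1/348364800 = 1/348364800; (3j)²=165/58786 [(6 4 8; -6 2 4)], sign=+1
B: triangle coeff Δ(6,4,8) = 1/23279256; Σ_t [0,2]: t=0:+1/1244160 t=1:−1/691200 t=2:+1/4147200 = -1/2488320; (3j)²=875/184756 [(6 4 8; 0 -1 1)], sign=+1
I_A²/I_B² = (165/58786)/(875/184756) = 726/1225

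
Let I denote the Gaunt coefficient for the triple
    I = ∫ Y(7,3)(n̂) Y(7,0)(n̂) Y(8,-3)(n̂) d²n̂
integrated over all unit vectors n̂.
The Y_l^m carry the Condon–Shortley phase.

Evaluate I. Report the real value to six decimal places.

Rules hold: Σm=0, L=22 even, 0≤8≤14.
N = 15·15·17 = 3825
Δ = 6!·8!·8!/23! = 1/22086194130
Racah Σ t=0..6: t=0:+1/18289152000 t=1:−1/248832000 t=2:+1/24883200 t=3:−1/11943936 t=4:+1/24883200 t=5:−1/248832000 t=6:+1/18289152000 = -11/975421440
⇒ 3j(7 7 8; 0 0 0)² = 1750/289731, sgn -1
Racah Σ t=0..4: t=0:+1/2090188800 t=1:−1/124416000 t=2:+1/49766400 t=3:−1/104509440 t=4:+1/1393459200 = 11/2985984000
⇒ 3j(7 7 8; 3 0 -3)² = 3773/579462, sgn -1
4πI² = N·(3j₀)²·(3jₘ)² = 82534375/548653937
I = +1·√(0.150431/4π) = 0.10941157

0.109412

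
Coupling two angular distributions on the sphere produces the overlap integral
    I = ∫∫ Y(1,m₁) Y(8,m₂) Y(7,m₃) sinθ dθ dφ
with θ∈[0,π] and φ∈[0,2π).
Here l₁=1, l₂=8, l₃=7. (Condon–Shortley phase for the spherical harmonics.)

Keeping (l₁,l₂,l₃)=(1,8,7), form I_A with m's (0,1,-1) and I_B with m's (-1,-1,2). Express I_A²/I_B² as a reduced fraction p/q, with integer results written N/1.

3/1

l's match ⇒ only the (l;m) 3-j factors differ between A and B.
A: triangle coeff Δ(1,8,7) = 1/2040; Σ_t [1,1]: t=1:−1/29030400 = -1/29030400; (3j)²=21/680 [(1 8 7; 0 1 -1)], sign=-1
B: triangle coeff Δ(1,8,7) = 1/2040; Σ_t [2,2]: t=2:+1/87091200 = 1/87091200; (3j)²=7/680 [(1 8 7; -1 -1 2)], sign=-1
I_A²/I_B² = (21/680)/(7/680) = 3/1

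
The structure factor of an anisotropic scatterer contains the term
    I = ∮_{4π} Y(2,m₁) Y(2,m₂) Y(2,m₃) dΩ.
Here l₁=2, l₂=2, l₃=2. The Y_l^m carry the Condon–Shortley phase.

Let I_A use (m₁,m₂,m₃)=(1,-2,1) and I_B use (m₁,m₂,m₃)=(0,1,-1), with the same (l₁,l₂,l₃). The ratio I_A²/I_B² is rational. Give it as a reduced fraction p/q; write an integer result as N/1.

Same 2,2,2: normalisation and zero-m 3j drop out of the ratio.
A: Δ: 2! 2! 2! / 7! → 1/630; sum: t=0:+1/4 = 1/4; 3j²(2 2 2; 1 -2 1) = Δ·Π!·Σ² = 3/35  (sign -1)
B: Δ: 2! 2! 2! / 7! → 1/630; sum: t=1:−1/2 t=2:+1/4 = -1/4; 3j²(2 2 2; 0 1 -1) = Δ·Π!·Σ² = 1/70  (sign +1)
I_A²/I_B² = (3/35)/(1/70) = 6/1

6/1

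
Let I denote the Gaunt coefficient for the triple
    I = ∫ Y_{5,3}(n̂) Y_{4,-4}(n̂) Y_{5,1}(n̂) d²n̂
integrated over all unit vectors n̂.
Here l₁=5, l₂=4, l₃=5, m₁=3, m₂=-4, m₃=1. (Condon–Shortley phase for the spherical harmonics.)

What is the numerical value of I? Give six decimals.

-0.168084

Checks pass: Σm=0; 14 even; l₃=5∈[1,9].
(2·5+1)(2·4+1)(2·5+1) = 1089
Δ: 4! 6! 4! / 15! → 1/3153150
sum: t=0:+1/69120 t=1:−1/1728 t=2:+1/576 t=3:−1/1728 t=4:+1/69120 = 7/11520
3j²(5 4 5; 0 0 0) = Δ·Π!·Σ² = 2/143  (sign -1)
sum: t=0:+1/27648 = 1/27648
3j²(5 4 5; 3 -4 1) = Δ·Π!·Σ² = 10/429  (sign +1)
combine: 4πI² = 1089·2/143·10/429 = 60/169
take √, sign -1: I = -0.16808437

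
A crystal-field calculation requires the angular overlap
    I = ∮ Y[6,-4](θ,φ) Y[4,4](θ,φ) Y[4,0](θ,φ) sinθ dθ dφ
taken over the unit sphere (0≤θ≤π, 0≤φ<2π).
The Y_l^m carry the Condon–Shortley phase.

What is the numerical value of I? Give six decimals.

m-sum 0 ✓  L=14 even ✓  2≤4≤10 ✓
Π(2lᵢ+1) = 13×9×9 = 1053
triangle coeff Δ(6,4,4) = 1/1261260
Σ_t [2,4]: t=2:+1/4608 t=3:−1/1296 t=4:+1/4608 = -7/20736
(3j)²=20/1287 [(6 4 4; 0 0 0)], sign=-1
Σ_t [6,6]: t=6:+1/69120 = 1/69120
(3j)²=4/143 [(6 4 4; -4 4 0)], sign=+1
⇒ 4πI² = 720/1573
I = (-1)√(720/1573/(4π)) = -0.19085211

-0.190852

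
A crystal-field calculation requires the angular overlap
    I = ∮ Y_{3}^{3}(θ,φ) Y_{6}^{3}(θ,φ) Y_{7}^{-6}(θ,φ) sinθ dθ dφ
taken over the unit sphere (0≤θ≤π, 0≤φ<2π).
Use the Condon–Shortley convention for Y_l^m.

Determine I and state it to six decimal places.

Checks pass: Σm=0; 16 even; l₃=7∈[3,9].
(2·3+1)(2·6+1)(2·7+1) = 1365
Δ: 2! 4! 10! / 17! → 1/2042040
sum: t=0:+1/207360 t=1:−1/57600 t=2:+1/207360 = -1/129600
3j²(3 6 7; 0 0 0) = Δ·Π!·Σ² = 168/12155  (sign +1)
sum: t=0:+1/17418240 = 1/17418240
3j²(3 6 7; 3 3 -6) = Δ·Π!·Σ² = 15/952  (sign -1)
combine: 4πI² = 1365·168/12155·15/952 = 945/3179
take √, sign -1: I = -0.15380332

-0.153803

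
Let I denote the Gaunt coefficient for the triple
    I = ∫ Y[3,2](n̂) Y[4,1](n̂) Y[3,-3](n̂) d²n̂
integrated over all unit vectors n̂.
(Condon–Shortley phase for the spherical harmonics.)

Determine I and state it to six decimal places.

m-sum 0 ✓  L=10 even ✓  1≤3≤7 ✓
Π(2lᵢ+1) = 7×9×7 = 441
triangle coeff Δ(3,4,3) = 1/34650
Σ_t [1,3]: t=1:−1/72 t=2:+1/16 t=3:−1/72 = 5/144
(3j)²=2/77 [(3 4 3; 0 0 0)], sign=-1
Σ_t [1,1]: t=1:−1/288 = -1/288
(3j)²=5/231 [(3 4 3; 2 1 -3)], sign=-1
⇒ 4πI² = 30/121
I = (+1)√(30/121/(4π)) = 0.14046335

0.140463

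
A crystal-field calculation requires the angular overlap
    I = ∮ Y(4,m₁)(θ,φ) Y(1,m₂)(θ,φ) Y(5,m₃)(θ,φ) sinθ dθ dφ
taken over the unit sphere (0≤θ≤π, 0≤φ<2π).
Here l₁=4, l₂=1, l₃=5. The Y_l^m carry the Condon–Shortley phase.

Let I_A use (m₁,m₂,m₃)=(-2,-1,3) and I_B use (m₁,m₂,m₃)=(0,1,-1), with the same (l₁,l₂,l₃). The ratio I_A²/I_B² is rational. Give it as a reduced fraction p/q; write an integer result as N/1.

Shared (l₁,l₂,l₃)=(4,1,5): N and (l;000)² cancel in I_A²/I_B².
A: Δ = 0!·8!·2!/11! = 1/495; Racah Σ t=0..0: t=0:+1/2880 = 1/2880; ⇒ 3j(4 1 5; -2 -1 3)² = 28/495, sgn +1
B: Δ = 0!·8!·2!/11! = 1/495; Racah Σ t=0..0: t=0:+1/1152 = 1/1152; ⇒ 3j(4 1 5; 0 1 -1)² = 1/33, sgn +1
I_A²/I_B² = (28/495)/(1/33) = 28/15

28/15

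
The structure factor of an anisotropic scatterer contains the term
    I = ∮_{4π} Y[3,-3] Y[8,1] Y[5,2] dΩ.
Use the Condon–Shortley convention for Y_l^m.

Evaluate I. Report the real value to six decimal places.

Checks pass: Σm=0; 16 even; l₃=5∈[5,11].
(2·3+1)(2·8+1)(2·5+1) = 1309
Δ: 6! 0! 10! / 17! → 1/136136
sum: t=3:−1/518400 = -1/518400
3j²(3 8 5; 0 0 0) = Δ·Π!·Σ² = 56/2431  (sign +1)
sum: t=6:+1/21772800 = 1/21772800
3j²(3 8 5; -3 1 2) = Δ·Π!·Σ² = 3/4862  (sign -1)
combine: 4πI² = 1309·56/2431·3/4862 = 588/31603
take √, sign -1: I = -0.03847863

-0.038479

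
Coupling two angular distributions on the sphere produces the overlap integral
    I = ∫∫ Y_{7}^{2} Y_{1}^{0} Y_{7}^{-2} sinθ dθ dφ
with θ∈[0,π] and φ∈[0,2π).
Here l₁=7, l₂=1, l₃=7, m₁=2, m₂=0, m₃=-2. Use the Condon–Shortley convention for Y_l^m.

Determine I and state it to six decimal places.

l₁+l₂+l₃=15 is odd: 3j(l;000)=0 ⇒ I=0

0.000000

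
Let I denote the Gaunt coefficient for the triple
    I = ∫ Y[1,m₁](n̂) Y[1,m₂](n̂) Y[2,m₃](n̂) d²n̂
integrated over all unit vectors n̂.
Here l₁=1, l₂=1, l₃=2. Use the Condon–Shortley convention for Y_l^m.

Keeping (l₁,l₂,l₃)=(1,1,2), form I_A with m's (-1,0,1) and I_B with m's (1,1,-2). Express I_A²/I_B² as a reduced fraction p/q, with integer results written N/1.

l's match ⇒ only the (l;m) 3-j factors differ between A and B.
A: triangle coeff Δ(1,1,2) = 1/30; Σ_t [0,0]: t=0:+1/2 = 1/2; (3j)²=1/10 [(1 1 2; -1 0 1)], sign=-1
B: triangle coeff Δ(1,1,2) = 1/30; Σ_t [0,0]: t=0:+1/4 = 1/4; (3j)²=1/5 [(1 1 2; 1 1 -2)], sign=+1
I_A²/I_B² = (1/10)/(1/5) = 1/2

1/2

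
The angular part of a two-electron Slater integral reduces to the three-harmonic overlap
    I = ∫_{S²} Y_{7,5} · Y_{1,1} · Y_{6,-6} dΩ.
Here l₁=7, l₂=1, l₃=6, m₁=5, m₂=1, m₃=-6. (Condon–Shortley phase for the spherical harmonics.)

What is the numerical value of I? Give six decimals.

m-sum 0 ✓  L=14 even ✓  6≤6≤8 ✓
Π(2lᵢ+1) = 15×3×13 = 585
triangle coeff Δ(7,1,6) = 1/1365
Σ_t [1,1]: t=1:−1/518400 = -1/518400
(3j)²=7/195 [(7 1 6; 0 0 0)], sign=-1
Σ_t [2,2]: t=2:+1/958003200 = 1/958003200
(3j)²=1/1365 [(7 1 6; 5 1 -6)], sign=+1
⇒ 4πI² = 1/65
I = (-1)√(1/65/(4π)) = -0.03498955

-0.034990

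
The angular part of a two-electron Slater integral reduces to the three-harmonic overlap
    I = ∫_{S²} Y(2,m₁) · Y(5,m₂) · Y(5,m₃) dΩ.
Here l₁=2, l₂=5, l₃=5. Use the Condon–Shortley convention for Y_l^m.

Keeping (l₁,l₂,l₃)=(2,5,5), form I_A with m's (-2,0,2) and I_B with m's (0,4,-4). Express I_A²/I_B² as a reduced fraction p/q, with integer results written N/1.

l's match ⇒ only the (l;m) 3-j factors differ between A and B.
A: triangle coeff Δ(2,5,5) = 1/38610; Σ_t [2,2]: t=2:+1/2880 = 1/2880; (3j)²=14/429 [(2 5 5; -2 0 2)], sign=-1
B: triangle coeff Δ(2,5,5) = 1/38610; Σ_t [1,2]: t=1:−1/40320 t=2:+1/20160 = 1/40320; (3j)²=6/715 [(2 5 5; 0 4 -4)], sign=-1
I_A²/I_B² = (14/429)/(6/715) = 35/9

35/9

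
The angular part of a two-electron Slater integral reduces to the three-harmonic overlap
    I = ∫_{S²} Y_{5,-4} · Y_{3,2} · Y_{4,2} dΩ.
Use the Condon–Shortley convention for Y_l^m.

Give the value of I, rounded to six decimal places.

Rules hold: Σm=0, L=12 even, 2≤4≤8.
N = 11·7·9 = 693
Δ = 4!·6!·2!/13! = 1/180180
Racah Σ t=1..3: t=1:−1/576 t=2:+1/144 t=3:−1/576 = 1/288
⇒ 3j(5 3 4; 0 0 0)² = 20/1001, sgn +1
Racah Σ t=3..4: t=3:−1/8640 t=4:+1/2880 = 1/4320
⇒ 3j(5 3 4; -4 2 2)² = 8/429, sgn +1
4πI² = N·(3j₀)²·(3jₘ)² = 480/1859
I = +1·√(0.258203/4π) = 0.14334284

0.143343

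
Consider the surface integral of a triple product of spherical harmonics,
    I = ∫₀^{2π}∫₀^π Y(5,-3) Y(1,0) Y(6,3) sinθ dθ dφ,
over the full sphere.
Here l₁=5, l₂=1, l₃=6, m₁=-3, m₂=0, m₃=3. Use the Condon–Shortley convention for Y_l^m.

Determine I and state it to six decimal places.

Checks pass: Σm=0; 12 even; l₃=6∈[4,6].
(2·5+1)(2·1+1)(2·6+1) = 429
Δ: 0! 10! 2! / 13! → 1/858
sum: t=0:+1/14400 = 1/14400
3j²(5 1 6; 0 0 0) = Δ·Π!·Σ² = 6/143  (sign +1)
sum: t=0:+1/80640 = 1/80640
3j²(5 1 6; -3 0 3) = Δ·Π!·Σ² = 9/286  (sign -1)
combine: 4πI² = 429·6/143·9/286 = 81/143
take √, sign -1: I = -0.21230956

-0.212310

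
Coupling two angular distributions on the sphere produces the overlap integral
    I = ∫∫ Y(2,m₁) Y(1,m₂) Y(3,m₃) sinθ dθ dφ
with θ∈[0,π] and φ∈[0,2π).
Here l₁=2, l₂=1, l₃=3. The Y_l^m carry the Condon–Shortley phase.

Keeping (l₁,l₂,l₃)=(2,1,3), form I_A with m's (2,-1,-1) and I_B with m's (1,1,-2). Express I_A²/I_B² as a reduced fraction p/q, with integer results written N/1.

1/10

l's match ⇒ only the (l;m) 3-j factors differ between A and B.
A: triangle coeff Δ(2,1,3) = 1/105; Σ_t [0,0]: t=0:+1/48 = 1/48; (3j)²=1/105 [(2 1 3; 2 -1 -1)], sign=+1
B: triangle coeff Δ(2,1,3) = 1/105; Σ_t [0,0]: t=0:+1/12 = 1/12; (3j)²=2/21 [(2 1 3; 1 1 -2)], sign=-1
I_A²/I_B² = (1/105)/(2/21) = 1/10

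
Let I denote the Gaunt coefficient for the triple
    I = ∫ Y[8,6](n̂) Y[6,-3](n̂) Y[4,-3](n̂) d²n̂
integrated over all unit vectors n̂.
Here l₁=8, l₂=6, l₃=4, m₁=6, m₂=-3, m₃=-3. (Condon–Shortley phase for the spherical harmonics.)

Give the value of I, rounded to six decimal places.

0.068401

m-sum 0 ✓  L=18 even ✓  2≤4≤14 ✓
Π(2lᵢ+1) = 17×13×9 = 1989
triangle coeff Δ(8,6,4) = 1/23279256
Σ_t [4,6]: t=4:+1/1658880 t=5:−1/518400 t=6:+1/1658880 = -1/1382400
(3j)²=504/46189 [(8 6 4; 0 0 0)], sign=-1
Σ_t [1,2]: t=1:−1/87091200 t=2:+1/58060800 = 1/174182400
(3j)²=7/2584 [(8 6 4; 6 -3 -3)], sign=-1
⇒ 4πI² = 3969/67507
I = (+1)√(3969/67507/(4π)) = 0.06840081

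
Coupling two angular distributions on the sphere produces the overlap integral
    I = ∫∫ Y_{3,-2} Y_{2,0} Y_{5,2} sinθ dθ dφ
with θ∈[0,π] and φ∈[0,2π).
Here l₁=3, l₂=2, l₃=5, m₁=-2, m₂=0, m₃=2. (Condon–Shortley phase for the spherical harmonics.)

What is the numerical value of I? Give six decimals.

Checks pass: Σm=0; 10 even; l₃=5∈[1,5].
(2·3+1)(2·2+1)(2·5+1) = 385
Δ: 0! 6! 4! / 11! → 1/2310
sum: t=0:+1/144 = 1/144
3j²(3 2 5; 0 0 0) = Δ·Π!·Σ² = 10/231  (sign -1)
sum: t=0:+1/480 = 1/480
3j²(3 2 5; -2 0 2) = Δ·Π!·Σ² = 3/110  (sign -1)
combine: 4πI² = 385·10/231·3/110 = 5/11
take √, sign +1: I = 0.19018827

0.190188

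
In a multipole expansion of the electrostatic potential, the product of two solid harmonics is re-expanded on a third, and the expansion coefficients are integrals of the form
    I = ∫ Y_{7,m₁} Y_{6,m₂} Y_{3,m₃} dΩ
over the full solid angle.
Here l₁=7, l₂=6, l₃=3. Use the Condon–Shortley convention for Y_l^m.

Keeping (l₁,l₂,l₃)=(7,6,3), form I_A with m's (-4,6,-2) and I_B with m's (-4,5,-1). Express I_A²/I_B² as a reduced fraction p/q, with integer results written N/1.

30/169

Shared (l₁,l₂,l₃)=(7,6,3): N and (l;000)² cancel in I_A²/I_B².
A: Δ = 10!·4!·2!/17! = 1/2042040; Racah Σ t=10..10: t=10:+1/43545600 = 1/43545600; ⇒ 3j(7 6 3; -4 6 -2)² = 11/3094, sgn -1
B: Δ = 10!·4!·2!/17! = 1/2042040; Racah Σ t=9..10: t=9:−1/2903040 t=10:+1/21772800 = -13/43545600; ⇒ 3j(7 6 3; -4 5 -1)² = 143/7140, sgn -1
I_A²/I_B² = (11/3094)/(143/7140) = 30/169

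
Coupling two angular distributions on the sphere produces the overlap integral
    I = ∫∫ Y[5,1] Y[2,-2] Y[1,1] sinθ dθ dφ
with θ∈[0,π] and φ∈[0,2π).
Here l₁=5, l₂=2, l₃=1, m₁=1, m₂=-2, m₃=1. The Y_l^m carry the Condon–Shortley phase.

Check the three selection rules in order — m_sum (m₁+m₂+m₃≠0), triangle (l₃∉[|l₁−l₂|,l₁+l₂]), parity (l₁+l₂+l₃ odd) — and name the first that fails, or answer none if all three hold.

triangle

m₁+m₂+m₃ = 1 − 2 + 1 = 0  ✓
triangle: |5−2|=3 ≤ l₃=1 ≤ 5+2=7  ✗
parity: l₁+l₂+l₃ = 8 is even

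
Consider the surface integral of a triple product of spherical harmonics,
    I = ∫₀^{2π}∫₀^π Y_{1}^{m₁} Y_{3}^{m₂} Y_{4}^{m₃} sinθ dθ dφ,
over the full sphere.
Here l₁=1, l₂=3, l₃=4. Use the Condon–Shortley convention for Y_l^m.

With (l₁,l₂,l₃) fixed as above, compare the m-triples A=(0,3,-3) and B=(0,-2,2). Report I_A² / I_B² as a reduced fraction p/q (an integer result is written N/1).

7/12

l's match ⇒ only the (l;m) 3-j factors differ between A and B.
A: triangle coeff Δ(1,3,4) = 1/252; Σ_t [0,0]: t=0:+1/720 = 1/720; (3j)²=1/36 [(1 3 4; 0 3 -3)], sign=-1
B: triangle coeff Δ(1,3,4) = 1/252; Σ_t [0,0]: t=0:+1/120 = 1/120; (3j)²=1/21 [(1 3 4; 0 -2 2)], sign=+1
I_A²/I_B² = (1/36)/(1/21) = 7/12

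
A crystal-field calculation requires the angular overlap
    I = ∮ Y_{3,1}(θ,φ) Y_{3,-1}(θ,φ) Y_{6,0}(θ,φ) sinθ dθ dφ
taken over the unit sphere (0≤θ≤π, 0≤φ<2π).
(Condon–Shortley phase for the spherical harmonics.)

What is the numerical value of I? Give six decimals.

0.177816

Checks pass: Σm=0; 12 even; l₃=6∈[0,6].
(2·3+1)(2·3+1)(2·6+1) = 637
Δ: 0! 6! 6! / 13! → 1/12012
sum: t=0:+1/1296 = 1/1296
3j²(3 3 6; 0 0 0) = Δ·Π!·Σ² = 100/3003  (sign +1)
sum: t=0:+1/2304 = 1/2304
3j²(3 3 6; 1 -1 0) = Δ·Π!·Σ² = 75/4004  (sign +1)
combine: 4πI² = 637·100/3003·75/4004 = 625/1573
take √, sign +1: I = 0.17781595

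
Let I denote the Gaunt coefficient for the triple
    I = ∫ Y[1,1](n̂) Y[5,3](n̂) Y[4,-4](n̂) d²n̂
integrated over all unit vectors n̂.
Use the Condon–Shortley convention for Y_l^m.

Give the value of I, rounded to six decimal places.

Checks pass: Σm=0; 10 even; l₃=4∈[4,6].
(2·1+1)(2·5+1)(2·4+1) = 297
Δ: 2! 0! 8! / 11! → 1/495
sum: t=1:−1/576 = -1/576
3j²(1 5 4; 0 0 0) = Δ·Π!·Σ² = 5/99  (sign -1)
sum: t=0:+1/80640 = 1/80640
3j²(1 5 4; 1 3 -4) = Δ·Π!·Σ² = 1/495  (sign +1)
combine: 4πI² = 297·5/99·1/495 = 1/33
take √, sign -1: I = -0.04910640

-0.049106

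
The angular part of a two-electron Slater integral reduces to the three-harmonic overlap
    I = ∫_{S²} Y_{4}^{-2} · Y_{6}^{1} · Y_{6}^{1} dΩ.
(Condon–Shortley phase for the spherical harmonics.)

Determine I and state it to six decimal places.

m-sum 0 ✓  L=16 even ✓  2≤6≤10 ✓
Π(2lᵢ+1) = 9×13×13 = 1521
triangle coeff Δ(4,6,6) = 1/15315300
Σ_t [0,4]: t=0:+1/829440 t=1:−1/25920 t=2:+1/9216 t=3:−1/25920 t=4:+1/829440 = 7/207360
(3j)²=28/2431 [(4 6 6; 0 0 0)], sign=+1
Σ_t [2,4]: t=2:+1/69120 t=3:−1/20736 t=4:+1/69120 = -1/51840
(3j)²=280/21879 [(4 6 6; -2 1 1)], sign=+1
⇒ 4πI² = 7840/34969
I = (+1)√(7840/34969/(4π)) = 0.13357079

0.133571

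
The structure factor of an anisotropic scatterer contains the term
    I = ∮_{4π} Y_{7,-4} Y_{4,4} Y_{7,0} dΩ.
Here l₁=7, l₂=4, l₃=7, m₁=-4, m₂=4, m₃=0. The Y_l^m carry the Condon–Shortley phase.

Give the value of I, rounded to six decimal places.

0.148272

Checks pass: Σm=0; 18 even; l₃=7∈[3,11].
(2·7+1)(2·4+1)(2·7+1) = 2025
Δ: 4! 10! 4! / 19! → 1/58198140
sum: t=0:+1/17418240 t=1:−1/622080 t=2:+1/230400 t=3:−1/622080 t=4:+1/17418240 = 1/806400
3j²(7 4 7; 0 0 0) = Δ·Π!·Σ² = 2268/230945  (sign -1)
sum: t=4:+1/17418240 = 1/17418240
3j²(7 4 7; -4 4 0) = Δ·Π!·Σ² = 175/12597  (sign -1)
combine: 4πI² = 2025·2268/230945·175/12597 = 53581500/193947611
take √, sign +1: I = 0.14827239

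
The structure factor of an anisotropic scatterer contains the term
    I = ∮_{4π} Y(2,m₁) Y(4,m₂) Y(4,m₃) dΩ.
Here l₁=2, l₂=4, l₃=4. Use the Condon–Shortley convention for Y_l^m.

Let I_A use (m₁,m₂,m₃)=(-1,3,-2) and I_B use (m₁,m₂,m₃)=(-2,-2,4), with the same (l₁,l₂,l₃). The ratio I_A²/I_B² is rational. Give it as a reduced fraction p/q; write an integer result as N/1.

Same 2,4,4: normalisation and zero-m 3j drop out of the ratio.
A: Δ: 2! 2! 6! / 11! → 1/13860; sum: t=1:−1/1440 t=2:+1/240 = 1/288; 3j²(2 4 4; -1 3 -2) = Δ·Π!·Σ² = 5/132  (sign +1)
B: Δ: 2! 2! 6! / 11! → 1/13860; sum: t=2:+1/2880 = 1/2880; 3j²(2 4 4; -2 -2 4) = Δ·Π!·Σ² = 2/165  (sign +1)
I_A²/I_B² = (5/132)/(2/165) = 25/8

25/8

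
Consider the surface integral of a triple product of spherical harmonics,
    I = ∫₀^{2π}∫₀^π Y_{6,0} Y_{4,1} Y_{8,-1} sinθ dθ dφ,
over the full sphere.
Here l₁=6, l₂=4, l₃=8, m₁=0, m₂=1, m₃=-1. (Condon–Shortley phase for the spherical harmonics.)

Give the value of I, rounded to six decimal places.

-0.090441

m-sum 0 ✓  L=18 even ✓  2≤8≤10 ✓
Π(2lᵢ+1) = 13×9×17 = 1989
triangle coeff Δ(6,4,8) = 1/23279256
Σ_t [0,2]: t=0:+1/1658880 t=1:−1/518400 t=2:+1/1658880 = -1/1382400
(3j)²=504/46189 [(6 4 8; 0 0 0)], sign=-1
Σ_t [0,2]: t=0:+1/4147200 t=1:−1/691200 t=2:+1/1244160 = -1/2488320
(3j)²=875/184756 [(6 4 8; 0 1 -1)], sign=+1
⇒ 4πI² = 992250/9653501
I = (-1)√(992250/9653501/(4π)) = -0.09044055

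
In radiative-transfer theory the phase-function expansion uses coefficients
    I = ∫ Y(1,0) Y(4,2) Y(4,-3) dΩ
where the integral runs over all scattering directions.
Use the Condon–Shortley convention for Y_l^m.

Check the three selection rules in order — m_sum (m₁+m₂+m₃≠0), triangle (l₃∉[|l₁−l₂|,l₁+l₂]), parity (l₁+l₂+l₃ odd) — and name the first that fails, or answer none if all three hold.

Σmᵢ = -1  ✗
l₃∈[|l₁−l₂|,l₁+l₂]=[3,5], have l₃=4
Σlᵢ = 9 ⇒ odd

m_sum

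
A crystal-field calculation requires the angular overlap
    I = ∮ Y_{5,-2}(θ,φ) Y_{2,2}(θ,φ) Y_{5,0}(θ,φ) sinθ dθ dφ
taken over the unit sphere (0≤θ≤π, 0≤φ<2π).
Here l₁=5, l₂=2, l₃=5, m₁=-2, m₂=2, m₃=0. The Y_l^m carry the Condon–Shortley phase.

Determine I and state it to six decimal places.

-0.191372

m-sum 0 ✓  L=12 even ✓  3≤5≤7 ✓
Π(2lᵢ+1) = 11×5×11 = 605
triangle coeff Δ(5,2,5) = 1/38610
Σ_t [0,2]: t=0:+1/2880 t=1:−1/576 t=2:+1/2880 = -1/960
(3j)²=10/429 [(5 2 5; 0 0 0)], sign=+1
Σ_t [2,2]: t=2:+1/2880 = 1/2880
(3j)²=14/429 [(5 2 5; -2 2 0)], sign=-1
⇒ 4πI² = 700/1521
I = (-1)√(700/1521/(4π)) = -0.19137248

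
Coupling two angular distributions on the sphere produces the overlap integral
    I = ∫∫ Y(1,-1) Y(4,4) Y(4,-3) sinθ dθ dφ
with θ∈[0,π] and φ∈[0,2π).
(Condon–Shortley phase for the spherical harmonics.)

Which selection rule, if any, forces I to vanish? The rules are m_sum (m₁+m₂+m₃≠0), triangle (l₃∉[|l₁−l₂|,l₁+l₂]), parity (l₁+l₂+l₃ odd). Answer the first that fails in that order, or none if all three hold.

m₁+m₂+m₃ = -1 + 4 − 3 = 0  ✓
triangle: |1−4|=3 ≤ l₃=4 ≤ 1+4=5  ✓
parity: l₁+l₂+l₃ = 9 is odd  ✗

parity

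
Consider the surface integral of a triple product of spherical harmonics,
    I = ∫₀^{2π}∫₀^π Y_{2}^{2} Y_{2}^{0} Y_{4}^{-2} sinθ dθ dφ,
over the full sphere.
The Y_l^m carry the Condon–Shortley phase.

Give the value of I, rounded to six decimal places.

Rules hold: Σm=0, L=8 even, 0≤4≤4.
N = 5·5·9 = 225
Δ = 0!·4!·4!/9! = 1/630
Racah Σ t=0..0: t=0:+1/16 = 1/16
⇒ 3j(2 2 4; 0 0 0)² = 2/35, sgn +1
Racah Σ t=0..0: t=0:+1/96 = 1/96
⇒ 3j(2 2 4; 2 0 -2)² = 1/42, sgn +1
4πI² = N·(3j₀)²·(3jₘ)² = 15/49
I = +1·√(0.306122/4π) = 0.15607835

0.156078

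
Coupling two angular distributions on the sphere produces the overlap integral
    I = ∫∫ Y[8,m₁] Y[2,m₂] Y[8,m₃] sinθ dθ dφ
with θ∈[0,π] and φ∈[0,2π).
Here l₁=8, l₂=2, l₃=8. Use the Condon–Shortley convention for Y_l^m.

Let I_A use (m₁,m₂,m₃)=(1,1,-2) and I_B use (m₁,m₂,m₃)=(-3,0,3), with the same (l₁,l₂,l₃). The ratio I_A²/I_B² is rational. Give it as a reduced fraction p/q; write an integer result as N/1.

l's match ⇒ only the (l;m) 3-j factors differ between A and B.
A: triangle coeff Δ(8,2,8) = 1/348840; Σ_t [1,2]: t=1:−1/58060800 t=2:+1/87091200 = -1/174182400; (3j)²=7/2584 [(8 2 8; 1 1 -2)], sign=-1
B: triangle coeff Δ(8,2,8) = 1/348840; Σ_t [0,2]: t=0:+1/958003200 t=1:−1/87091200 t=2:+1/174182400 = -1/212889600; (3j)²=15/2584 [(8 2 8; -3 0 3)], sign=+1
I_A²/I_B² = (7/2584)/(15/2584) = 7/15

7/15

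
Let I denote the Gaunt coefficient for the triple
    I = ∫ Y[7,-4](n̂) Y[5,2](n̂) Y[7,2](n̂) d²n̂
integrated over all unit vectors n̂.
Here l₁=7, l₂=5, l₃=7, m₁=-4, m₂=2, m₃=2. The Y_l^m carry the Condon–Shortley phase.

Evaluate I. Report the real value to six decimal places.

0.000000

L=19 odd ⇒ parity kills the (l;000) factor ⇒ I = 0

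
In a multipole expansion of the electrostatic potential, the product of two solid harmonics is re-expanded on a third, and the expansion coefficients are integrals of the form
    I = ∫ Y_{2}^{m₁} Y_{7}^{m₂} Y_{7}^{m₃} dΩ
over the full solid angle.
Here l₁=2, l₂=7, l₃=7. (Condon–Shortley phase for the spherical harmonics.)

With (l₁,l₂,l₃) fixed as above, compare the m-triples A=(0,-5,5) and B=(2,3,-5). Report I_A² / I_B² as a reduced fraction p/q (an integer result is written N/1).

Same 2,7,7: normalisation and zero-m 3j drop out of the ratio.
A: Δ: 2! 2! 12! / 17! → 1/185640; sum: t=0:+1/29030400 t=1:−1/39916800 t=2:+1/1916006400 = 19/1916006400; 3j²(2 7 7; 0 -5 5) = Δ·Π!·Σ² = 361/185640  (sign +1)
B: Δ: 2! 2! 12! / 17! → 1/185640; sum: t=0:+1/29030400 = 1/29030400; 3j²(2 7 7; 2 3 -5) = Δ·Π!·Σ² = 99/7735  (sign +1)
I_A²/I_B² = (361/185640)/(99/7735) = 361/2376

361/2376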